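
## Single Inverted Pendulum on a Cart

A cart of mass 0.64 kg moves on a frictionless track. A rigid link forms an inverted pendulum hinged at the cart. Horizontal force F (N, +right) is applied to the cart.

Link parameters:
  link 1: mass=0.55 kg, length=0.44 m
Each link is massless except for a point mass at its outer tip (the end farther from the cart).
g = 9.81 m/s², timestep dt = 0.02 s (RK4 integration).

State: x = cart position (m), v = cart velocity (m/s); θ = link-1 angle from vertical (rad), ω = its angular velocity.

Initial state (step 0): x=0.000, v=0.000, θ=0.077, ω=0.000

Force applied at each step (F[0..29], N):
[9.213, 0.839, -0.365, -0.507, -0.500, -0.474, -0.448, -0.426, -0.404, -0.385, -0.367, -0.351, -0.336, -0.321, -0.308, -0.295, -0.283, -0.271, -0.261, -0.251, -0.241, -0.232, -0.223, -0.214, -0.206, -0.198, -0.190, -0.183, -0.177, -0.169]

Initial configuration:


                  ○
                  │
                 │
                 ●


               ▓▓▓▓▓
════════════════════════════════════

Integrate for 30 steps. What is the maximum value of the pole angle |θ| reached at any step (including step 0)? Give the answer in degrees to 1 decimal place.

Answer: 4.4°

Derivation:
apply F[0]=+9.213 → step 1: x=0.003, v=0.274, θ=0.071, ω=-0.588
apply F[1]=+0.839 → step 2: x=0.008, v=0.289, θ=0.059, ω=-0.593
apply F[2]=-0.365 → step 3: x=0.014, v=0.269, θ=0.048, ω=-0.524
apply F[3]=-0.507 → step 4: x=0.019, v=0.246, θ=0.038, ω=-0.452
apply F[4]=-0.500 → step 5: x=0.024, v=0.225, θ=0.030, ω=-0.388
apply F[5]=-0.474 → step 6: x=0.028, v=0.206, θ=0.023, ω=-0.333
apply F[6]=-0.448 → step 7: x=0.032, v=0.188, θ=0.017, ω=-0.285
apply F[7]=-0.426 → step 8: x=0.036, v=0.173, θ=0.011, ω=-0.243
apply F[8]=-0.404 → step 9: x=0.039, v=0.159, θ=0.007, ω=-0.207
apply F[9]=-0.385 → step 10: x=0.042, v=0.146, θ=0.003, ω=-0.175
apply F[10]=-0.367 → step 11: x=0.045, v=0.134, θ=-0.000, ω=-0.148
apply F[11]=-0.351 → step 12: x=0.047, v=0.123, θ=-0.003, ω=-0.125
apply F[12]=-0.336 → step 13: x=0.050, v=0.113, θ=-0.005, ω=-0.104
apply F[13]=-0.321 → step 14: x=0.052, v=0.104, θ=-0.007, ω=-0.086
apply F[14]=-0.308 → step 15: x=0.054, v=0.096, θ=-0.009, ω=-0.071
apply F[15]=-0.295 → step 16: x=0.056, v=0.088, θ=-0.010, ω=-0.058
apply F[16]=-0.283 → step 17: x=0.057, v=0.081, θ=-0.011, ω=-0.046
apply F[17]=-0.271 → step 18: x=0.059, v=0.075, θ=-0.012, ω=-0.036
apply F[18]=-0.261 → step 19: x=0.060, v=0.069, θ=-0.012, ω=-0.028
apply F[19]=-0.251 → step 20: x=0.062, v=0.063, θ=-0.013, ω=-0.021
apply F[20]=-0.241 → step 21: x=0.063, v=0.058, θ=-0.013, ω=-0.014
apply F[21]=-0.232 → step 22: x=0.064, v=0.053, θ=-0.013, ω=-0.009
apply F[22]=-0.223 → step 23: x=0.065, v=0.048, θ=-0.014, ω=-0.004
apply F[23]=-0.214 → step 24: x=0.066, v=0.044, θ=-0.014, ω=-0.001
apply F[24]=-0.206 → step 25: x=0.067, v=0.039, θ=-0.014, ω=0.003
apply F[25]=-0.198 → step 26: x=0.068, v=0.036, θ=-0.014, ω=0.006
apply F[26]=-0.190 → step 27: x=0.068, v=0.032, θ=-0.013, ω=0.008
apply F[27]=-0.183 → step 28: x=0.069, v=0.028, θ=-0.013, ω=0.010
apply F[28]=-0.177 → step 29: x=0.069, v=0.025, θ=-0.013, ω=0.011
apply F[29]=-0.169 → step 30: x=0.070, v=0.022, θ=-0.013, ω=0.013
Max |angle| over trajectory = 0.077 rad = 4.4°.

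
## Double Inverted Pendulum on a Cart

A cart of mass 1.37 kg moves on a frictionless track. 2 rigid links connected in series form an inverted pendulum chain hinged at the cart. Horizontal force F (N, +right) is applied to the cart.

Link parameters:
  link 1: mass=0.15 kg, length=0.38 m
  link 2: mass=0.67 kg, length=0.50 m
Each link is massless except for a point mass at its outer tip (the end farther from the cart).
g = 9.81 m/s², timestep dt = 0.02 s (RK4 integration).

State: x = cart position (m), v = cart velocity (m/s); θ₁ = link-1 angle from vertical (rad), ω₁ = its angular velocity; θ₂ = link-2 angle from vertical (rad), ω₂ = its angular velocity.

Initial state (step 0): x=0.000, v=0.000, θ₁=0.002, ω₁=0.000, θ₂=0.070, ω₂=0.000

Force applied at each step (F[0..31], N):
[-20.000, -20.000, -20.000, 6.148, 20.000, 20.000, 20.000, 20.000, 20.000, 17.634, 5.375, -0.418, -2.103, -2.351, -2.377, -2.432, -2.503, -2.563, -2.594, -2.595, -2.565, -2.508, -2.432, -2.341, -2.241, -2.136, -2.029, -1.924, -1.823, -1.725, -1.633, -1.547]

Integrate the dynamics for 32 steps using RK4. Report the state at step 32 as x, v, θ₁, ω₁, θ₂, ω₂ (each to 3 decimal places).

apply F[0]=-20.000 → step 1: x=-0.003, v=-0.292, θ₁=0.008, ω₁=0.624, θ₂=0.071, ω₂=0.138
apply F[1]=-20.000 → step 2: x=-0.012, v=-0.586, θ₁=0.027, ω₁=1.285, θ₂=0.075, ω₂=0.250
apply F[2]=-20.000 → step 3: x=-0.026, v=-0.882, θ₁=0.060, ω₁=2.017, θ₂=0.081, ω₂=0.314
apply F[3]=+6.148 → step 4: x=-0.043, v=-0.801, θ₁=0.098, ω₁=1.834, θ₂=0.088, ω₂=0.323
apply F[4]=+20.000 → step 5: x=-0.056, v=-0.523, θ₁=0.129, ω₁=1.226, θ₂=0.094, ω₂=0.268
apply F[5]=+20.000 → step 6: x=-0.064, v=-0.250, θ₁=0.148, ω₁=0.699, θ₂=0.098, ω₂=0.162
apply F[6]=+20.000 → step 7: x=-0.066, v=0.021, θ₁=0.157, ω₁=0.220, θ₂=0.100, ω₂=0.025
apply F[7]=+20.000 → step 8: x=-0.063, v=0.291, θ₁=0.157, ω₁=-0.242, θ₂=0.099, ω₂=-0.123
apply F[8]=+20.000 → step 9: x=-0.055, v=0.562, θ₁=0.147, ω₁=-0.718, θ₂=0.095, ω₂=-0.263
apply F[9]=+17.634 → step 10: x=-0.041, v=0.802, θ₁=0.129, ω₁=-1.151, θ₂=0.089, ω₂=-0.374
apply F[10]=+5.375 → step 11: x=-0.024, v=0.867, θ₁=0.105, ω₁=-1.188, θ₂=0.080, ω₂=-0.442
apply F[11]=-0.418 → step 12: x=-0.007, v=0.851, θ₁=0.083, ω₁=-1.058, θ₂=0.071, ω₂=-0.479
apply F[12]=-2.103 → step 13: x=0.009, v=0.812, θ₁=0.064, ω₁=-0.904, θ₂=0.061, ω₂=-0.492
apply F[13]=-2.351 → step 14: x=0.025, v=0.772, θ₁=0.047, ω₁=-0.772, θ₂=0.051, ω₂=-0.489
apply F[14]=-2.377 → step 15: x=0.040, v=0.732, θ₁=0.033, ω₁=-0.665, θ₂=0.042, ω₂=-0.475
apply F[15]=-2.432 → step 16: x=0.054, v=0.694, θ₁=0.020, ω₁=-0.574, θ₂=0.033, ω₂=-0.452
apply F[16]=-2.503 → step 17: x=0.068, v=0.656, θ₁=0.009, ω₁=-0.497, θ₂=0.024, ω₂=-0.423
apply F[17]=-2.563 → step 18: x=0.081, v=0.618, θ₁=0.000, ω₁=-0.428, θ₂=0.016, ω₂=-0.392
apply F[18]=-2.594 → step 19: x=0.093, v=0.580, θ₁=-0.008, ω₁=-0.367, θ₂=0.008, ω₂=-0.359
apply F[19]=-2.595 → step 20: x=0.104, v=0.544, θ₁=-0.015, ω₁=-0.313, θ₂=0.001, ω₂=-0.325
apply F[20]=-2.565 → step 21: x=0.114, v=0.508, θ₁=-0.020, ω₁=-0.265, θ₂=-0.005, ω₂=-0.291
apply F[21]=-2.508 → step 22: x=0.124, v=0.474, θ₁=-0.025, ω₁=-0.222, θ₂=-0.010, ω₂=-0.259
apply F[22]=-2.432 → step 23: x=0.133, v=0.442, θ₁=-0.029, ω₁=-0.184, θ₂=-0.015, ω₂=-0.228
apply F[23]=-2.341 → step 24: x=0.142, v=0.412, θ₁=-0.033, ω₁=-0.151, θ₂=-0.019, ω₂=-0.199
apply F[24]=-2.241 → step 25: x=0.150, v=0.383, θ₁=-0.035, ω₁=-0.122, θ₂=-0.023, ω₂=-0.172
apply F[25]=-2.136 → step 26: x=0.157, v=0.356, θ₁=-0.037, ω₁=-0.097, θ₂=-0.026, ω₂=-0.147
apply F[26]=-2.029 → step 27: x=0.164, v=0.331, θ₁=-0.039, ω₁=-0.075, θ₂=-0.029, ω₂=-0.125
apply F[27]=-1.924 → step 28: x=0.171, v=0.307, θ₁=-0.040, ω₁=-0.056, θ₂=-0.031, ω₂=-0.104
apply F[28]=-1.823 → step 29: x=0.176, v=0.286, θ₁=-0.041, ω₁=-0.040, θ₂=-0.033, ω₂=-0.085
apply F[29]=-1.725 → step 30: x=0.182, v=0.265, θ₁=-0.042, ω₁=-0.026, θ₂=-0.035, ω₂=-0.069
apply F[30]=-1.633 → step 31: x=0.187, v=0.247, θ₁=-0.043, ω₁=-0.015, θ₂=-0.036, ω₂=-0.054
apply F[31]=-1.547 → step 32: x=0.192, v=0.229, θ₁=-0.043, ω₁=-0.005, θ₂=-0.037, ω₂=-0.041

Answer: x=0.192, v=0.229, θ₁=-0.043, ω₁=-0.005, θ₂=-0.037, ω₂=-0.041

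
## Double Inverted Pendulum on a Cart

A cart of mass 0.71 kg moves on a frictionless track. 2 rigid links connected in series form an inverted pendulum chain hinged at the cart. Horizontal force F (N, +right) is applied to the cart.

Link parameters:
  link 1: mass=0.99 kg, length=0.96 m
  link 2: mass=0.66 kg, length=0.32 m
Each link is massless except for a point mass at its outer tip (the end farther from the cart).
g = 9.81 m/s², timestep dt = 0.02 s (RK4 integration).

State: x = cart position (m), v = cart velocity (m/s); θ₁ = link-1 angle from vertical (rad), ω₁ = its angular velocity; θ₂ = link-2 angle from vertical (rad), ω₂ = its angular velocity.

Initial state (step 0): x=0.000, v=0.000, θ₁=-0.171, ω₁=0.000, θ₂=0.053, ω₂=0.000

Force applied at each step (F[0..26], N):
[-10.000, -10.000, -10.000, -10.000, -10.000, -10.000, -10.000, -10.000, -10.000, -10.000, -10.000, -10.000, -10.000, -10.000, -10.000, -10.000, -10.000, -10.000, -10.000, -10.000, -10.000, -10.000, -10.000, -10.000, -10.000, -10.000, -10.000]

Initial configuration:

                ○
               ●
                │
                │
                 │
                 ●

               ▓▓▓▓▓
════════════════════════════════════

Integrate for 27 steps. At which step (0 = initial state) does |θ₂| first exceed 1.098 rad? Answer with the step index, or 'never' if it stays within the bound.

Answer: never

Derivation:
apply F[0]=-10.000 → step 1: x=-0.002, v=-0.195, θ₁=-0.170, ω₁=0.133, θ₂=0.056, ω₂=0.254
apply F[1]=-10.000 → step 2: x=-0.008, v=-0.392, θ₁=-0.166, ω₁=0.268, θ₂=0.063, ω₂=0.509
apply F[2]=-10.000 → step 3: x=-0.018, v=-0.593, θ₁=-0.159, ω₁=0.408, θ₂=0.076, ω₂=0.767
apply F[3]=-10.000 → step 4: x=-0.032, v=-0.799, θ₁=-0.149, ω₁=0.556, θ₂=0.094, ω₂=1.027
apply F[4]=-10.000 → step 5: x=-0.050, v=-1.013, θ₁=-0.137, ω₁=0.714, θ₂=0.117, ω₂=1.289
apply F[5]=-10.000 → step 6: x=-0.072, v=-1.236, θ₁=-0.121, ω₁=0.885, θ₂=0.145, ω₂=1.553
apply F[6]=-10.000 → step 7: x=-0.099, v=-1.469, θ₁=-0.101, ω₁=1.072, θ₂=0.179, ω₂=1.815
apply F[7]=-10.000 → step 8: x=-0.131, v=-1.715, θ₁=-0.078, ω₁=1.279, θ₂=0.218, ω₂=2.070
apply F[8]=-10.000 → step 9: x=-0.168, v=-1.974, θ₁=-0.050, ω₁=1.508, θ₂=0.262, ω₂=2.309
apply F[9]=-10.000 → step 10: x=-0.210, v=-2.245, θ₁=-0.017, ω₁=1.762, θ₂=0.310, ω₂=2.524
apply F[10]=-10.000 → step 11: x=-0.258, v=-2.527, θ₁=0.021, ω₁=2.039, θ₂=0.362, ω₂=2.699
apply F[11]=-10.000 → step 12: x=-0.311, v=-2.815, θ₁=0.065, ω₁=2.340, θ₂=0.418, ω₂=2.820
apply F[12]=-10.000 → step 13: x=-0.370, v=-3.102, θ₁=0.115, ω₁=2.657, θ₂=0.475, ω₂=2.871
apply F[13]=-10.000 → step 14: x=-0.435, v=-3.378, θ₁=0.171, ω₁=2.982, θ₂=0.532, ω₂=2.842
apply F[14]=-10.000 → step 15: x=-0.505, v=-3.630, θ₁=0.234, ω₁=3.301, θ₂=0.588, ω₂=2.729
apply F[15]=-10.000 → step 16: x=-0.580, v=-3.846, θ₁=0.303, ω₁=3.603, θ₂=0.641, ω₂=2.542
apply F[16]=-10.000 → step 17: x=-0.659, v=-4.016, θ₁=0.378, ω₁=3.872, θ₂=0.689, ω₂=2.302
apply F[17]=-10.000 → step 18: x=-0.740, v=-4.132, θ₁=0.457, ω₁=4.104, θ₂=0.733, ω₂=2.038
apply F[18]=-10.000 → step 19: x=-0.824, v=-4.194, θ₁=0.542, ω₁=4.294, θ₂=0.771, ω₂=1.781
apply F[19]=-10.000 → step 20: x=-0.908, v=-4.205, θ₁=0.629, ω₁=4.447, θ₂=0.804, ω₂=1.560
apply F[20]=-10.000 → step 21: x=-0.992, v=-4.171, θ₁=0.719, ω₁=4.569, θ₂=0.834, ω₂=1.396
apply F[21]=-10.000 → step 22: x=-1.074, v=-4.097, θ₁=0.812, ω₁=4.668, θ₂=0.860, ω₂=1.302
apply F[22]=-10.000 → step 23: x=-1.155, v=-3.990, θ₁=0.906, ω₁=4.753, θ₂=0.886, ω₂=1.285
apply F[23]=-10.000 → step 24: x=-1.234, v=-3.854, θ₁=1.002, ω₁=4.829, θ₂=0.912, ω₂=1.347
apply F[24]=-10.000 → step 25: x=-1.309, v=-3.693, θ₁=1.099, ω₁=4.904, θ₂=0.941, ω₂=1.489
apply F[25]=-10.000 → step 26: x=-1.381, v=-3.508, θ₁=1.198, ω₁=4.981, θ₂=0.972, ω₂=1.708
apply F[26]=-10.000 → step 27: x=-1.449, v=-3.299, θ₁=1.298, ω₁=5.066, θ₂=1.009, ω₂=2.003
max |θ₂| = 1.009 ≤ 1.098 over all 28 states.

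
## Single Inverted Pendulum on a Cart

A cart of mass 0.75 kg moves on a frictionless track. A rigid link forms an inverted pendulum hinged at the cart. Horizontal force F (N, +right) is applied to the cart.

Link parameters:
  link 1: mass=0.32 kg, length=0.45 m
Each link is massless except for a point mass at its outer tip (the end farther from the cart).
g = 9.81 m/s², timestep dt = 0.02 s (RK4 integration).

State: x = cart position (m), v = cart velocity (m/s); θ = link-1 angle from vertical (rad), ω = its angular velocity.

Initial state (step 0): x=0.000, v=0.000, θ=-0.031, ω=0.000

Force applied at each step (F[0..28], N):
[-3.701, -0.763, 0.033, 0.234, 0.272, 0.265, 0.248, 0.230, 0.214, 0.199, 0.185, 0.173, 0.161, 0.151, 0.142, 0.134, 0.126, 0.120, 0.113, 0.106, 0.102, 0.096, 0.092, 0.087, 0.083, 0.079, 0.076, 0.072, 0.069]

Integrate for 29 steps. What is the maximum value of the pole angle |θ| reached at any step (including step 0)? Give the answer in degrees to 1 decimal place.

apply F[0]=-3.701 → step 1: x=-0.001, v=-0.096, θ=-0.029, ω=0.200
apply F[1]=-0.763 → step 2: x=-0.003, v=-0.114, θ=-0.025, ω=0.229
apply F[2]=+0.033 → step 3: x=-0.005, v=-0.111, θ=-0.020, ω=0.213
apply F[3]=+0.234 → step 4: x=-0.007, v=-0.104, θ=-0.016, ω=0.188
apply F[4]=+0.272 → step 5: x=-0.009, v=-0.095, θ=-0.013, ω=0.162
apply F[5]=+0.265 → step 6: x=-0.011, v=-0.087, θ=-0.010, ω=0.140
apply F[6]=+0.248 → step 7: x=-0.013, v=-0.080, θ=-0.007, ω=0.120
apply F[7]=+0.230 → step 8: x=-0.014, v=-0.073, θ=-0.005, ω=0.102
apply F[8]=+0.214 → step 9: x=-0.016, v=-0.067, θ=-0.003, ω=0.087
apply F[9]=+0.199 → step 10: x=-0.017, v=-0.062, θ=-0.001, ω=0.074
apply F[10]=+0.185 → step 11: x=-0.018, v=-0.057, θ=-0.000, ω=0.063
apply F[11]=+0.173 → step 12: x=-0.019, v=-0.052, θ=0.001, ω=0.053
apply F[12]=+0.161 → step 13: x=-0.020, v=-0.048, θ=0.002, ω=0.044
apply F[13]=+0.151 → step 14: x=-0.021, v=-0.044, θ=0.003, ω=0.037
apply F[14]=+0.142 → step 15: x=-0.022, v=-0.041, θ=0.003, ω=0.030
apply F[15]=+0.134 → step 16: x=-0.023, v=-0.037, θ=0.004, ω=0.025
apply F[16]=+0.126 → step 17: x=-0.024, v=-0.034, θ=0.004, ω=0.020
apply F[17]=+0.120 → step 18: x=-0.024, v=-0.032, θ=0.005, ω=0.016
apply F[18]=+0.113 → step 19: x=-0.025, v=-0.029, θ=0.005, ω=0.012
apply F[19]=+0.106 → step 20: x=-0.026, v=-0.027, θ=0.005, ω=0.009
apply F[20]=+0.102 → step 21: x=-0.026, v=-0.024, θ=0.005, ω=0.006
apply F[21]=+0.096 → step 22: x=-0.027, v=-0.022, θ=0.006, ω=0.004
apply F[22]=+0.092 → step 23: x=-0.027, v=-0.020, θ=0.006, ω=0.002
apply F[23]=+0.087 → step 24: x=-0.027, v=-0.018, θ=0.006, ω=0.000
apply F[24]=+0.083 → step 25: x=-0.028, v=-0.017, θ=0.006, ω=-0.001
apply F[25]=+0.079 → step 26: x=-0.028, v=-0.015, θ=0.006, ω=-0.002
apply F[26]=+0.076 → step 27: x=-0.028, v=-0.013, θ=0.006, ω=-0.003
apply F[27]=+0.072 → step 28: x=-0.029, v=-0.012, θ=0.006, ω=-0.004
apply F[28]=+0.069 → step 29: x=-0.029, v=-0.011, θ=0.005, ω=-0.005
Max |angle| over trajectory = 0.031 rad = 1.8°.

Answer: 1.8°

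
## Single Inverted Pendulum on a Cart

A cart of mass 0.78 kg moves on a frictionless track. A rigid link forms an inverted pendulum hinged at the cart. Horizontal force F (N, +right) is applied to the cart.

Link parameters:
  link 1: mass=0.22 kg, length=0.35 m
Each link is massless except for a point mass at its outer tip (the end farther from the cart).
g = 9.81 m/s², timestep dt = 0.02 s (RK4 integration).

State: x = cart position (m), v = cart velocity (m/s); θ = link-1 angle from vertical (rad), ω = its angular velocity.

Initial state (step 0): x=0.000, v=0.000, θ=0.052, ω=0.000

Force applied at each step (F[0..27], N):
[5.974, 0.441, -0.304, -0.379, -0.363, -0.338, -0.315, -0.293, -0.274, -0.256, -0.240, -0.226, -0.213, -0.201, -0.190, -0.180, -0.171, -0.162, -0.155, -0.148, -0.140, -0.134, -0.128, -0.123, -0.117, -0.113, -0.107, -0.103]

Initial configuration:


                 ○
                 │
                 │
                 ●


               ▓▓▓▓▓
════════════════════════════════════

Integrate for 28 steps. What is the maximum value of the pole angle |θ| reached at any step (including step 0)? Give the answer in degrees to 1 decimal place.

apply F[0]=+5.974 → step 1: x=0.002, v=0.150, θ=0.048, ω=-0.400
apply F[1]=+0.441 → step 2: x=0.005, v=0.159, θ=0.040, ω=-0.401
apply F[2]=-0.304 → step 3: x=0.008, v=0.149, θ=0.032, ω=-0.353
apply F[3]=-0.379 → step 4: x=0.011, v=0.138, θ=0.026, ω=-0.304
apply F[4]=-0.363 → step 5: x=0.013, v=0.127, θ=0.020, ω=-0.261
apply F[5]=-0.338 → step 6: x=0.016, v=0.118, θ=0.015, ω=-0.224
apply F[6]=-0.315 → step 7: x=0.018, v=0.109, θ=0.011, ω=-0.191
apply F[7]=-0.293 → step 8: x=0.020, v=0.101, θ=0.008, ω=-0.163
apply F[8]=-0.274 → step 9: x=0.022, v=0.094, θ=0.005, ω=-0.138
apply F[9]=-0.256 → step 10: x=0.024, v=0.087, θ=0.002, ω=-0.117
apply F[10]=-0.240 → step 11: x=0.025, v=0.081, θ=0.000, ω=-0.099
apply F[11]=-0.226 → step 12: x=0.027, v=0.075, θ=-0.002, ω=-0.083
apply F[12]=-0.213 → step 13: x=0.028, v=0.070, θ=-0.003, ω=-0.069
apply F[13]=-0.201 → step 14: x=0.030, v=0.065, θ=-0.005, ω=-0.057
apply F[14]=-0.190 → step 15: x=0.031, v=0.060, θ=-0.006, ω=-0.047
apply F[15]=-0.180 → step 16: x=0.032, v=0.056, θ=-0.006, ω=-0.038
apply F[16]=-0.171 → step 17: x=0.033, v=0.052, θ=-0.007, ω=-0.031
apply F[17]=-0.162 → step 18: x=0.034, v=0.048, θ=-0.008, ω=-0.024
apply F[18]=-0.155 → step 19: x=0.035, v=0.045, θ=-0.008, ω=-0.018
apply F[19]=-0.148 → step 20: x=0.036, v=0.041, θ=-0.008, ω=-0.013
apply F[20]=-0.140 → step 21: x=0.037, v=0.038, θ=-0.009, ω=-0.009
apply F[21]=-0.134 → step 22: x=0.038, v=0.035, θ=-0.009, ω=-0.006
apply F[22]=-0.128 → step 23: x=0.038, v=0.032, θ=-0.009, ω=-0.003
apply F[23]=-0.123 → step 24: x=0.039, v=0.030, θ=-0.009, ω=-0.000
apply F[24]=-0.117 → step 25: x=0.039, v=0.027, θ=-0.009, ω=0.002
apply F[25]=-0.113 → step 26: x=0.040, v=0.025, θ=-0.009, ω=0.004
apply F[26]=-0.107 → step 27: x=0.040, v=0.022, θ=-0.009, ω=0.005
apply F[27]=-0.103 → step 28: x=0.041, v=0.020, θ=-0.009, ω=0.007
Max |angle| over trajectory = 0.052 rad = 3.0°.

Answer: 3.0°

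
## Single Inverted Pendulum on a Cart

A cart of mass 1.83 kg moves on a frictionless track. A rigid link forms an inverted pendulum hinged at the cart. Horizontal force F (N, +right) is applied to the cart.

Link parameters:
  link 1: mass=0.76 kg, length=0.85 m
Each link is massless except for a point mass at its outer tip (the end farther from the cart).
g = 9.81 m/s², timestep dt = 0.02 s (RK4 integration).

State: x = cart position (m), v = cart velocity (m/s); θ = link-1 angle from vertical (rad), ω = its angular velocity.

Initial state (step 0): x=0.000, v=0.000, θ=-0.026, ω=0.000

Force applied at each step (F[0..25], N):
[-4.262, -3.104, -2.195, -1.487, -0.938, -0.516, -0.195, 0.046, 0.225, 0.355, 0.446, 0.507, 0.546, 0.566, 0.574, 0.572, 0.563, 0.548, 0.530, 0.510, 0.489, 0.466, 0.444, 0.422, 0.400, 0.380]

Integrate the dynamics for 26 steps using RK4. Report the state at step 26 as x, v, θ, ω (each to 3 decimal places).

Answer: x=-0.043, v=-0.034, θ=0.007, ω=0.007

Derivation:
apply F[0]=-4.262 → step 1: x=-0.000, v=-0.044, θ=-0.026, ω=0.046
apply F[1]=-3.104 → step 2: x=-0.002, v=-0.076, θ=-0.024, ω=0.078
apply F[2]=-2.195 → step 3: x=-0.003, v=-0.098, θ=-0.023, ω=0.099
apply F[3]=-1.487 → step 4: x=-0.006, v=-0.113, θ=-0.020, ω=0.111
apply F[4]=-0.938 → step 5: x=-0.008, v=-0.122, θ=-0.018, ω=0.116
apply F[5]=-0.516 → step 6: x=-0.010, v=-0.126, θ=-0.016, ω=0.118
apply F[6]=-0.195 → step 7: x=-0.013, v=-0.127, θ=-0.014, ω=0.115
apply F[7]=+0.046 → step 8: x=-0.015, v=-0.125, θ=-0.011, ω=0.111
apply F[8]=+0.225 → step 9: x=-0.018, v=-0.122, θ=-0.009, ω=0.104
apply F[9]=+0.355 → step 10: x=-0.020, v=-0.117, θ=-0.007, ω=0.097
apply F[10]=+0.446 → step 11: x=-0.023, v=-0.112, θ=-0.005, ω=0.089
apply F[11]=+0.507 → step 12: x=-0.025, v=-0.106, θ=-0.004, ω=0.082
apply F[12]=+0.546 → step 13: x=-0.027, v=-0.100, θ=-0.002, ω=0.074
apply F[13]=+0.566 → step 14: x=-0.029, v=-0.094, θ=-0.001, ω=0.066
apply F[14]=+0.574 → step 15: x=-0.031, v=-0.087, θ=0.001, ω=0.059
apply F[15]=+0.572 → step 16: x=-0.032, v=-0.081, θ=0.002, ω=0.052
apply F[16]=+0.563 → step 17: x=-0.034, v=-0.075, θ=0.003, ω=0.045
apply F[17]=+0.548 → step 18: x=-0.035, v=-0.070, θ=0.004, ω=0.039
apply F[18]=+0.530 → step 19: x=-0.037, v=-0.064, θ=0.004, ω=0.034
apply F[19]=+0.510 → step 20: x=-0.038, v=-0.059, θ=0.005, ω=0.029
apply F[20]=+0.489 → step 21: x=-0.039, v=-0.054, θ=0.005, ω=0.024
apply F[21]=+0.466 → step 22: x=-0.040, v=-0.049, θ=0.006, ω=0.020
apply F[22]=+0.444 → step 23: x=-0.041, v=-0.045, θ=0.006, ω=0.016
apply F[23]=+0.422 → step 24: x=-0.042, v=-0.041, θ=0.007, ω=0.013
apply F[24]=+0.400 → step 25: x=-0.043, v=-0.037, θ=0.007, ω=0.010
apply F[25]=+0.380 → step 26: x=-0.043, v=-0.034, θ=0.007, ω=0.007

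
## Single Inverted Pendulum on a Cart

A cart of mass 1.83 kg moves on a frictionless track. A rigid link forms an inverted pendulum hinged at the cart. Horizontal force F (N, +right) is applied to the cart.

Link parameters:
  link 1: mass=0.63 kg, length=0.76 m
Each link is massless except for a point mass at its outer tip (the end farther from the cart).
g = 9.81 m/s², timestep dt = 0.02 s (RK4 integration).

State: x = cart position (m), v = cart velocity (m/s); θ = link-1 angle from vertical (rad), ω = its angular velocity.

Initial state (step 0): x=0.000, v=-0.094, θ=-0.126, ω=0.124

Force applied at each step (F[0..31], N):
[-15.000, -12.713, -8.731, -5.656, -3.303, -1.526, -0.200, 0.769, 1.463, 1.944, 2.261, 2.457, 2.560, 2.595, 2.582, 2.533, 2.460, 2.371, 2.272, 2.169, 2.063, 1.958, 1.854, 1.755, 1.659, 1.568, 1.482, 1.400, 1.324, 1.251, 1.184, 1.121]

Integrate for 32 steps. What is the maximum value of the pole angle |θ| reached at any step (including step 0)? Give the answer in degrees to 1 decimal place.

apply F[0]=-15.000 → step 1: x=-0.003, v=-0.249, θ=-0.122, ω=0.294
apply F[1]=-12.713 → step 2: x=-0.010, v=-0.379, θ=-0.115, ω=0.434
apply F[2]=-8.731 → step 3: x=-0.018, v=-0.467, θ=-0.105, ω=0.521
apply F[3]=-5.656 → step 4: x=-0.028, v=-0.522, θ=-0.094, ω=0.567
apply F[4]=-3.303 → step 5: x=-0.039, v=-0.552, θ=-0.083, ω=0.584
apply F[5]=-1.526 → step 6: x=-0.050, v=-0.564, θ=-0.071, ω=0.579
apply F[6]=-0.200 → step 7: x=-0.061, v=-0.562, θ=-0.060, ω=0.560
apply F[7]=+0.769 → step 8: x=-0.072, v=-0.550, θ=-0.049, ω=0.530
apply F[8]=+1.463 → step 9: x=-0.083, v=-0.531, θ=-0.038, ω=0.494
apply F[9]=+1.944 → step 10: x=-0.094, v=-0.508, θ=-0.029, ω=0.455
apply F[10]=+2.261 → step 11: x=-0.103, v=-0.481, θ=-0.020, ω=0.414
apply F[11]=+2.457 → step 12: x=-0.113, v=-0.453, θ=-0.012, ω=0.373
apply F[12]=+2.560 → step 13: x=-0.122, v=-0.425, θ=-0.005, ω=0.333
apply F[13]=+2.595 → step 14: x=-0.130, v=-0.396, θ=0.001, ω=0.295
apply F[14]=+2.582 → step 15: x=-0.137, v=-0.368, θ=0.006, ω=0.259
apply F[15]=+2.533 → step 16: x=-0.145, v=-0.341, θ=0.011, ω=0.225
apply F[16]=+2.460 → step 17: x=-0.151, v=-0.315, θ=0.015, ω=0.195
apply F[17]=+2.371 → step 18: x=-0.157, v=-0.291, θ=0.019, ω=0.167
apply F[18]=+2.272 → step 19: x=-0.163, v=-0.267, θ=0.022, ω=0.141
apply F[19]=+2.169 → step 20: x=-0.168, v=-0.245, θ=0.025, ω=0.118
apply F[20]=+2.063 → step 21: x=-0.173, v=-0.224, θ=0.027, ω=0.097
apply F[21]=+1.958 → step 22: x=-0.177, v=-0.205, θ=0.029, ω=0.079
apply F[22]=+1.854 → step 23: x=-0.181, v=-0.186, θ=0.030, ω=0.062
apply F[23]=+1.755 → step 24: x=-0.184, v=-0.169, θ=0.031, ω=0.048
apply F[24]=+1.659 → step 25: x=-0.188, v=-0.153, θ=0.032, ω=0.035
apply F[25]=+1.568 → step 26: x=-0.190, v=-0.138, θ=0.033, ω=0.024
apply F[26]=+1.482 → step 27: x=-0.193, v=-0.124, θ=0.033, ω=0.014
apply F[27]=+1.400 → step 28: x=-0.195, v=-0.111, θ=0.033, ω=0.005
apply F[28]=+1.324 → step 29: x=-0.198, v=-0.099, θ=0.033, ω=-0.003
apply F[29]=+1.251 → step 30: x=-0.199, v=-0.088, θ=0.033, ω=-0.009
apply F[30]=+1.184 → step 31: x=-0.201, v=-0.077, θ=0.033, ω=-0.015
apply F[31]=+1.121 → step 32: x=-0.202, v=-0.067, θ=0.032, ω=-0.019
Max |angle| over trajectory = 0.126 rad = 7.2°.

Answer: 7.2°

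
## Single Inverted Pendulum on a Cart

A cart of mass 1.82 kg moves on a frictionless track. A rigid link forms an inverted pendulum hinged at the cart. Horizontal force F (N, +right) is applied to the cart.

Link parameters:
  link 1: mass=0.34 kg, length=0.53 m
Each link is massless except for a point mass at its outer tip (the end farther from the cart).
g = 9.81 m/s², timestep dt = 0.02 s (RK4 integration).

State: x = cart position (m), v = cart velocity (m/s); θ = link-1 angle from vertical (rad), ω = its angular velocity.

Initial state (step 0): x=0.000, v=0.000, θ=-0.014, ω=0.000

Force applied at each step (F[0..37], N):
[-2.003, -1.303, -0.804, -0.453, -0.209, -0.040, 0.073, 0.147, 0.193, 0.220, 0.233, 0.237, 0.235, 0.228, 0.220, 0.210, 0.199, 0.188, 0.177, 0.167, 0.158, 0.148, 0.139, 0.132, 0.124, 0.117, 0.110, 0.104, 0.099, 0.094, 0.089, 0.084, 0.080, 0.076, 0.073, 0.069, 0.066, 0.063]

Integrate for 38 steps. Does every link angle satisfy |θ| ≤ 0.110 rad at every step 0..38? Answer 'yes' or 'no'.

Answer: yes

Derivation:
apply F[0]=-2.003 → step 1: x=-0.000, v=-0.022, θ=-0.014, ω=0.035
apply F[1]=-1.303 → step 2: x=-0.001, v=-0.035, θ=-0.013, ω=0.057
apply F[2]=-0.804 → step 3: x=-0.002, v=-0.044, θ=-0.011, ω=0.068
apply F[3]=-0.453 → step 4: x=-0.002, v=-0.048, θ=-0.010, ω=0.073
apply F[4]=-0.209 → step 5: x=-0.003, v=-0.050, θ=-0.009, ω=0.073
apply F[5]=-0.040 → step 6: x=-0.004, v=-0.050, θ=-0.007, ω=0.070
apply F[6]=+0.073 → step 7: x=-0.005, v=-0.049, θ=-0.006, ω=0.066
apply F[7]=+0.147 → step 8: x=-0.006, v=-0.048, θ=-0.005, ω=0.061
apply F[8]=+0.193 → step 9: x=-0.007, v=-0.045, θ=-0.003, ω=0.055
apply F[9]=+0.220 → step 10: x=-0.008, v=-0.043, θ=-0.002, ω=0.049
apply F[10]=+0.233 → step 11: x=-0.009, v=-0.040, θ=-0.001, ω=0.043
apply F[11]=+0.237 → step 12: x=-0.010, v=-0.038, θ=-0.001, ω=0.038
apply F[12]=+0.235 → step 13: x=-0.011, v=-0.035, θ=0.000, ω=0.033
apply F[13]=+0.228 → step 14: x=-0.011, v=-0.032, θ=0.001, ω=0.028
apply F[14]=+0.220 → step 15: x=-0.012, v=-0.030, θ=0.001, ω=0.024
apply F[15]=+0.210 → step 16: x=-0.012, v=-0.028, θ=0.002, ω=0.020
apply F[16]=+0.199 → step 17: x=-0.013, v=-0.026, θ=0.002, ω=0.017
apply F[17]=+0.188 → step 18: x=-0.013, v=-0.024, θ=0.002, ω=0.014
apply F[18]=+0.177 → step 19: x=-0.014, v=-0.022, θ=0.003, ω=0.012
apply F[19]=+0.167 → step 20: x=-0.014, v=-0.020, θ=0.003, ω=0.009
apply F[20]=+0.158 → step 21: x=-0.015, v=-0.018, θ=0.003, ω=0.007
apply F[21]=+0.148 → step 22: x=-0.015, v=-0.017, θ=0.003, ω=0.006
apply F[22]=+0.139 → step 23: x=-0.015, v=-0.016, θ=0.003, ω=0.004
apply F[23]=+0.132 → step 24: x=-0.016, v=-0.014, θ=0.003, ω=0.003
apply F[24]=+0.124 → step 25: x=-0.016, v=-0.013, θ=0.003, ω=0.002
apply F[25]=+0.117 → step 26: x=-0.016, v=-0.012, θ=0.003, ω=0.001
apply F[26]=+0.110 → step 27: x=-0.016, v=-0.011, θ=0.003, ω=-0.000
apply F[27]=+0.104 → step 28: x=-0.017, v=-0.010, θ=0.003, ω=-0.001
apply F[28]=+0.099 → step 29: x=-0.017, v=-0.009, θ=0.003, ω=-0.002
apply F[29]=+0.094 → step 30: x=-0.017, v=-0.008, θ=0.003, ω=-0.002
apply F[30]=+0.089 → step 31: x=-0.017, v=-0.007, θ=0.003, ω=-0.002
apply F[31]=+0.084 → step 32: x=-0.017, v=-0.006, θ=0.003, ω=-0.003
apply F[32]=+0.080 → step 33: x=-0.017, v=-0.005, θ=0.003, ω=-0.003
apply F[33]=+0.076 → step 34: x=-0.018, v=-0.005, θ=0.003, ω=-0.003
apply F[34]=+0.073 → step 35: x=-0.018, v=-0.004, θ=0.003, ω=-0.004
apply F[35]=+0.069 → step 36: x=-0.018, v=-0.003, θ=0.003, ω=-0.004
apply F[36]=+0.066 → step 37: x=-0.018, v=-0.003, θ=0.003, ω=-0.004
apply F[37]=+0.063 → step 38: x=-0.018, v=-0.002, θ=0.003, ω=-0.004
Max |angle| over trajectory = 0.014 rad; bound = 0.110 → within bound.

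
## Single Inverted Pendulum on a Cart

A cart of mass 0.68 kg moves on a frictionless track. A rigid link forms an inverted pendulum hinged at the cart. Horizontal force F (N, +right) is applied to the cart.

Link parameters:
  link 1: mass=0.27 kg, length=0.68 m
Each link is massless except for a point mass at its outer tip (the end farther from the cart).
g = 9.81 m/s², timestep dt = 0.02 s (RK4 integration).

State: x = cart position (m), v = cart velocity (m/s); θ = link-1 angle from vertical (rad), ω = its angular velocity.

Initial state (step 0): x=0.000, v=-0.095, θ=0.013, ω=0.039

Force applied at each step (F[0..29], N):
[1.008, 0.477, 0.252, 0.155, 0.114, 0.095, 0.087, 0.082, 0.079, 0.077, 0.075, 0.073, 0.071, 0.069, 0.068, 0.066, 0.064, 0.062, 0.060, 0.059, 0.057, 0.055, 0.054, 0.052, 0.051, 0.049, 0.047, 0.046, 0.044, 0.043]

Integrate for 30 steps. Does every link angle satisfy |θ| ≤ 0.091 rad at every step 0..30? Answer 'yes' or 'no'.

apply F[0]=+1.008 → step 1: x=-0.002, v=-0.066, θ=0.013, ω=0.001
apply F[1]=+0.477 → step 2: x=-0.003, v=-0.053, θ=0.013, ω=-0.014
apply F[2]=+0.252 → step 3: x=-0.004, v=-0.047, θ=0.013, ω=-0.020
apply F[3]=+0.155 → step 4: x=-0.005, v=-0.043, θ=0.012, ω=-0.022
apply F[4]=+0.114 → step 5: x=-0.006, v=-0.041, θ=0.012, ω=-0.022
apply F[5]=+0.095 → step 6: x=-0.006, v=-0.039, θ=0.012, ω=-0.021
apply F[6]=+0.087 → step 7: x=-0.007, v=-0.038, θ=0.011, ω=-0.020
apply F[7]=+0.082 → step 8: x=-0.008, v=-0.036, θ=0.011, ω=-0.019
apply F[8]=+0.079 → step 9: x=-0.009, v=-0.034, θ=0.010, ω=-0.018
apply F[9]=+0.077 → step 10: x=-0.009, v=-0.033, θ=0.010, ω=-0.018
apply F[10]=+0.075 → step 11: x=-0.010, v=-0.032, θ=0.010, ω=-0.017
apply F[11]=+0.073 → step 12: x=-0.011, v=-0.030, θ=0.009, ω=-0.016
apply F[12]=+0.071 → step 13: x=-0.011, v=-0.029, θ=0.009, ω=-0.015
apply F[13]=+0.069 → step 14: x=-0.012, v=-0.027, θ=0.009, ω=-0.015
apply F[14]=+0.068 → step 15: x=-0.012, v=-0.026, θ=0.009, ω=-0.014
apply F[15]=+0.066 → step 16: x=-0.013, v=-0.025, θ=0.008, ω=-0.014
apply F[16]=+0.064 → step 17: x=-0.013, v=-0.024, θ=0.008, ω=-0.013
apply F[17]=+0.062 → step 18: x=-0.014, v=-0.022, θ=0.008, ω=-0.013
apply F[18]=+0.060 → step 19: x=-0.014, v=-0.021, θ=0.007, ω=-0.012
apply F[19]=+0.059 → step 20: x=-0.015, v=-0.020, θ=0.007, ω=-0.012
apply F[20]=+0.057 → step 21: x=-0.015, v=-0.019, θ=0.007, ω=-0.012
apply F[21]=+0.055 → step 22: x=-0.015, v=-0.018, θ=0.007, ω=-0.011
apply F[22]=+0.054 → step 23: x=-0.016, v=-0.017, θ=0.007, ω=-0.011
apply F[23]=+0.052 → step 24: x=-0.016, v=-0.016, θ=0.006, ω=-0.010
apply F[24]=+0.051 → step 25: x=-0.016, v=-0.015, θ=0.006, ω=-0.010
apply F[25]=+0.049 → step 26: x=-0.017, v=-0.014, θ=0.006, ω=-0.010
apply F[26]=+0.047 → step 27: x=-0.017, v=-0.013, θ=0.006, ω=-0.010
apply F[27]=+0.046 → step 28: x=-0.017, v=-0.012, θ=0.006, ω=-0.009
apply F[28]=+0.044 → step 29: x=-0.017, v=-0.011, θ=0.005, ω=-0.009
apply F[29]=+0.043 → step 30: x=-0.017, v=-0.010, θ=0.005, ω=-0.009
Max |angle| over trajectory = 0.013 rad; bound = 0.091 → within bound.

Answer: yes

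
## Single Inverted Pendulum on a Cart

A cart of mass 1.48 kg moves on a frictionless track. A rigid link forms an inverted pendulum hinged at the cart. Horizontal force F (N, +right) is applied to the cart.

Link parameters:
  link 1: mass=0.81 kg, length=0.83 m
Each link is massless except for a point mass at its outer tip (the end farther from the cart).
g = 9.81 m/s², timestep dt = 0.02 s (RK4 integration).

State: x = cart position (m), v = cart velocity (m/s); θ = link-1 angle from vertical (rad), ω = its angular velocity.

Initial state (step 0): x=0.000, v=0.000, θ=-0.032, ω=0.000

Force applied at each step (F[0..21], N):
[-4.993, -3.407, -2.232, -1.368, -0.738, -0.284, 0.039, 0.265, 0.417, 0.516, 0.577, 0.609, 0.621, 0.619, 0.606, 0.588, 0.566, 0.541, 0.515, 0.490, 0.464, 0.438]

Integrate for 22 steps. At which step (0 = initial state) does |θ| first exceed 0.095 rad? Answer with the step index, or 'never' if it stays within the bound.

apply F[0]=-4.993 → step 1: x=-0.001, v=-0.064, θ=-0.031, ω=0.070
apply F[1]=-3.407 → step 2: x=-0.002, v=-0.107, θ=-0.029, ω=0.114
apply F[2]=-2.232 → step 3: x=-0.005, v=-0.134, θ=-0.027, ω=0.140
apply F[3]=-1.368 → step 4: x=-0.008, v=-0.150, θ=-0.024, ω=0.153
apply F[4]=-0.738 → step 5: x=-0.011, v=-0.157, θ=-0.021, ω=0.157
apply F[5]=-0.284 → step 6: x=-0.014, v=-0.159, θ=-0.018, ω=0.154
apply F[6]=+0.039 → step 7: x=-0.017, v=-0.157, θ=-0.015, ω=0.148
apply F[7]=+0.265 → step 8: x=-0.020, v=-0.152, θ=-0.012, ω=0.138
apply F[8]=+0.417 → step 9: x=-0.023, v=-0.145, θ=-0.009, ω=0.128
apply F[9]=+0.516 → step 10: x=-0.026, v=-0.137, θ=-0.007, ω=0.116
apply F[10]=+0.577 → step 11: x=-0.029, v=-0.129, θ=-0.005, ω=0.105
apply F[11]=+0.609 → step 12: x=-0.031, v=-0.120, θ=-0.003, ω=0.094
apply F[12]=+0.621 → step 13: x=-0.033, v=-0.111, θ=-0.001, ω=0.083
apply F[13]=+0.619 → step 14: x=-0.035, v=-0.103, θ=0.001, ω=0.073
apply F[14]=+0.606 → step 15: x=-0.037, v=-0.095, θ=0.002, ω=0.063
apply F[15]=+0.588 → step 16: x=-0.039, v=-0.087, θ=0.003, ω=0.055
apply F[16]=+0.566 → step 17: x=-0.041, v=-0.080, θ=0.004, ω=0.047
apply F[17]=+0.541 → step 18: x=-0.042, v=-0.073, θ=0.005, ω=0.040
apply F[18]=+0.515 → step 19: x=-0.044, v=-0.067, θ=0.006, ω=0.034
apply F[19]=+0.490 → step 20: x=-0.045, v=-0.061, θ=0.006, ω=0.028
apply F[20]=+0.464 → step 21: x=-0.046, v=-0.055, θ=0.007, ω=0.023
apply F[21]=+0.438 → step 22: x=-0.047, v=-0.050, θ=0.007, ω=0.018
max |θ| = 0.032 ≤ 0.095 over all 23 states.

Answer: never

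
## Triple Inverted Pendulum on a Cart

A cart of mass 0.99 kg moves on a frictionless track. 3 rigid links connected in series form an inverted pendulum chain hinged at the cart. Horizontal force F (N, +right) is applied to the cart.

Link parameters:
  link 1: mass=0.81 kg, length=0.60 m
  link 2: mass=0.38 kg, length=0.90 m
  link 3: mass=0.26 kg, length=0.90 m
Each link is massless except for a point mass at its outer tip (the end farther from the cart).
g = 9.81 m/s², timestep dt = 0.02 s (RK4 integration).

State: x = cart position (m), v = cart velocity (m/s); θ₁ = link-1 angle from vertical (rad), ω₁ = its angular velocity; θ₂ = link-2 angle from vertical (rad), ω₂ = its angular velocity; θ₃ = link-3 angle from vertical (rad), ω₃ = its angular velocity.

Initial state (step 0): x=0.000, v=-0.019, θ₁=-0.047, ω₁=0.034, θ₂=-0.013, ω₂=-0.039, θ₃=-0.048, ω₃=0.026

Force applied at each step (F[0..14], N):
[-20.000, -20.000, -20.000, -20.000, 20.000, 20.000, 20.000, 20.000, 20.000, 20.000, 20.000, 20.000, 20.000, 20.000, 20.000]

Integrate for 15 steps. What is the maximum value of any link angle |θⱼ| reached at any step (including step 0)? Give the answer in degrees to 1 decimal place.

apply F[0]=-20.000 → step 1: x=-0.004, v=-0.409, θ₁=-0.040, ω₁=0.660, θ₂=-0.014, ω₂=-0.020, θ₃=-0.048, ω₃=0.012
apply F[1]=-20.000 → step 2: x=-0.016, v=-0.804, θ₁=-0.020, ω₁=1.304, θ₂=-0.014, ω₂=-0.008, θ₃=-0.047, ω₃=-0.000
apply F[2]=-20.000 → step 3: x=-0.036, v=-1.207, θ₁=0.012, ω₁=1.975, θ₂=-0.014, ω₂=-0.007, θ₃=-0.048, ω₃=-0.010
apply F[3]=-20.000 → step 4: x=-0.065, v=-1.616, θ₁=0.059, ω₁=2.675, θ₂=-0.014, ω₂=-0.015, θ₃=-0.048, ω₃=-0.018
apply F[4]=+20.000 → step 5: x=-0.093, v=-1.232, θ₁=0.106, ω₁=2.084, θ₂=-0.015, ω₂=-0.042, θ₃=-0.048, ω₃=-0.028
apply F[5]=+20.000 → step 6: x=-0.114, v=-0.864, θ₁=0.142, ω₁=1.553, θ₂=-0.016, ω₂=-0.092, θ₃=-0.049, ω₃=-0.040
apply F[6]=+20.000 → step 7: x=-0.128, v=-0.511, θ₁=0.169, ω₁=1.072, θ₂=-0.019, ω₂=-0.163, θ₃=-0.050, ω₃=-0.053
apply F[7]=+20.000 → step 8: x=-0.135, v=-0.168, θ₁=0.186, ω₁=0.629, θ₂=-0.023, ω₂=-0.251, θ₃=-0.051, ω₃=-0.066
apply F[8]=+20.000 → step 9: x=-0.135, v=0.168, θ₁=0.194, ω₁=0.207, θ₂=-0.029, ω₂=-0.350, θ₃=-0.053, ω₃=-0.078
apply F[9]=+20.000 → step 10: x=-0.128, v=0.502, θ₁=0.194, ω₁=-0.206, θ₂=-0.037, ω₂=-0.457, θ₃=-0.054, ω₃=-0.087
apply F[10]=+20.000 → step 11: x=-0.115, v=0.839, θ₁=0.186, ω₁=-0.624, θ₂=-0.047, ω₂=-0.565, θ₃=-0.056, ω₃=-0.093
apply F[11]=+20.000 → step 12: x=-0.094, v=1.183, θ₁=0.169, ω₁=-1.063, θ₂=-0.059, ω₂=-0.670, θ₃=-0.058, ω₃=-0.095
apply F[12]=+20.000 → step 13: x=-0.067, v=1.537, θ₁=0.143, ω₁=-1.536, θ₂=-0.074, ω₂=-0.766, θ₃=-0.060, ω₃=-0.092
apply F[13]=+20.000 → step 14: x=-0.033, v=1.906, θ₁=0.107, ω₁=-2.056, θ₂=-0.090, ω₂=-0.847, θ₃=-0.062, ω₃=-0.085
apply F[14]=+20.000 → step 15: x=0.009, v=2.291, θ₁=0.060, ω₁=-2.633, θ₂=-0.107, ω₂=-0.907, θ₃=-0.063, ω₃=-0.076
Max |angle| over trajectory = 0.194 rad = 11.1°.

Answer: 11.1°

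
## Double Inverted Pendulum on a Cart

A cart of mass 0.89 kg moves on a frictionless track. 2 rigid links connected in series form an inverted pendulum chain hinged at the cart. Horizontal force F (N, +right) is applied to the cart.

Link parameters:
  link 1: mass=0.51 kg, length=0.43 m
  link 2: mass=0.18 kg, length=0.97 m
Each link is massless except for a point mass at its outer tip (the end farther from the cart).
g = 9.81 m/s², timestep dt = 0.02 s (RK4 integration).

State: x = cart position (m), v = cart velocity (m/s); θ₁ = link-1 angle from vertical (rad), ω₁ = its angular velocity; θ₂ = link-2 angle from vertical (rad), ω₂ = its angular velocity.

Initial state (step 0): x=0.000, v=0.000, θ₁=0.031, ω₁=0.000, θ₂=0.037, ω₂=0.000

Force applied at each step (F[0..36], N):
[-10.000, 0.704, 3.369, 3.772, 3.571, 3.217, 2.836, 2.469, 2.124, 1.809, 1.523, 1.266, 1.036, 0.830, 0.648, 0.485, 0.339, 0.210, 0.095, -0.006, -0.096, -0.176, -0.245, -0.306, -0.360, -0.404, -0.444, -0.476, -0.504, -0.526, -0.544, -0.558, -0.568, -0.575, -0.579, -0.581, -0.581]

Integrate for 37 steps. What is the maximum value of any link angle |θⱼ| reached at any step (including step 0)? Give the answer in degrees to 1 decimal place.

Answer: 4.0°

Derivation:
apply F[0]=-10.000 → step 1: x=-0.002, v=-0.229, θ₁=0.036, ω₁=0.548, θ₂=0.037, ω₂=0.001
apply F[1]=+0.704 → step 2: x=-0.007, v=-0.220, θ₁=0.047, ω₁=0.546, θ₂=0.037, ω₂=-0.000
apply F[2]=+3.369 → step 3: x=-0.011, v=-0.152, θ₁=0.057, ω₁=0.415, θ₂=0.037, ω₂=-0.004
apply F[3]=+3.772 → step 4: x=-0.013, v=-0.077, θ₁=0.064, ω₁=0.271, θ₂=0.037, ω₂=-0.011
apply F[4]=+3.571 → step 5: x=-0.014, v=-0.007, θ₁=0.068, ω₁=0.144, θ₂=0.037, ω₂=-0.019
apply F[5]=+3.217 → step 6: x=-0.013, v=0.055, θ₁=0.070, ω₁=0.038, θ₂=0.036, ω₂=-0.028
apply F[6]=+2.836 → step 7: x=-0.012, v=0.108, θ₁=0.070, ω₁=-0.048, θ₂=0.035, ω₂=-0.038
apply F[7]=+2.469 → step 8: x=-0.009, v=0.153, θ₁=0.068, ω₁=-0.115, θ₂=0.035, ω₂=-0.047
apply F[8]=+2.124 → step 9: x=-0.006, v=0.190, θ₁=0.065, ω₁=-0.166, θ₂=0.034, ω₂=-0.056
apply F[9]=+1.809 → step 10: x=-0.001, v=0.221, θ₁=0.062, ω₁=-0.204, θ₂=0.032, ω₂=-0.065
apply F[10]=+1.523 → step 11: x=0.003, v=0.246, θ₁=0.057, ω₁=-0.231, θ₂=0.031, ω₂=-0.072
apply F[11]=+1.266 → step 12: x=0.008, v=0.266, θ₁=0.052, ω₁=-0.249, θ₂=0.029, ω₂=-0.079
apply F[12]=+1.036 → step 13: x=0.014, v=0.282, θ₁=0.047, ω₁=-0.259, θ₂=0.028, ω₂=-0.085
apply F[13]=+0.830 → step 14: x=0.020, v=0.294, θ₁=0.042, ω₁=-0.263, θ₂=0.026, ω₂=-0.090
apply F[14]=+0.648 → step 15: x=0.026, v=0.302, θ₁=0.037, ω₁=-0.263, θ₂=0.024, ω₂=-0.094
apply F[15]=+0.485 → step 16: x=0.032, v=0.308, θ₁=0.032, ω₁=-0.259, θ₂=0.022, ω₂=-0.097
apply F[16]=+0.339 → step 17: x=0.038, v=0.311, θ₁=0.027, ω₁=-0.251, θ₂=0.020, ω₂=-0.099
apply F[17]=+0.210 → step 18: x=0.044, v=0.312, θ₁=0.022, ω₁=-0.242, θ₂=0.018, ω₂=-0.100
apply F[18]=+0.095 → step 19: x=0.050, v=0.312, θ₁=0.017, ω₁=-0.231, θ₂=0.016, ω₂=-0.101
apply F[19]=-0.006 → step 20: x=0.057, v=0.309, θ₁=0.012, ω₁=-0.219, θ₂=0.014, ω₂=-0.101
apply F[20]=-0.096 → step 21: x=0.063, v=0.305, θ₁=0.008, ω₁=-0.206, θ₂=0.012, ω₂=-0.100
apply F[21]=-0.176 → step 22: x=0.069, v=0.301, θ₁=0.004, ω₁=-0.193, θ₂=0.010, ω₂=-0.098
apply F[22]=-0.245 → step 23: x=0.075, v=0.295, θ₁=0.000, ω₁=-0.179, θ₂=0.008, ω₂=-0.096
apply F[23]=-0.306 → step 24: x=0.081, v=0.288, θ₁=-0.003, ω₁=-0.166, θ₂=0.006, ω₂=-0.094
apply F[24]=-0.360 → step 25: x=0.086, v=0.281, θ₁=-0.006, ω₁=-0.152, θ₂=0.005, ω₂=-0.091
apply F[25]=-0.404 → step 26: x=0.092, v=0.273, θ₁=-0.009, ω₁=-0.139, θ₂=0.003, ω₂=-0.088
apply F[26]=-0.444 → step 27: x=0.097, v=0.264, θ₁=-0.012, ω₁=-0.126, θ₂=0.001, ω₂=-0.085
apply F[27]=-0.476 → step 28: x=0.102, v=0.256, θ₁=-0.014, ω₁=-0.114, θ₂=-0.001, ω₂=-0.081
apply F[28]=-0.504 → step 29: x=0.107, v=0.247, θ₁=-0.016, ω₁=-0.102, θ₂=-0.002, ω₂=-0.077
apply F[29]=-0.526 → step 30: x=0.112, v=0.237, θ₁=-0.018, ω₁=-0.091, θ₂=-0.004, ω₂=-0.074
apply F[30]=-0.544 → step 31: x=0.117, v=0.228, θ₁=-0.020, ω₁=-0.080, θ₂=-0.005, ω₂=-0.070
apply F[31]=-0.558 → step 32: x=0.121, v=0.219, θ₁=-0.021, ω₁=-0.070, θ₂=-0.006, ω₂=-0.065
apply F[32]=-0.568 → step 33: x=0.126, v=0.209, θ₁=-0.023, ω₁=-0.061, θ₂=-0.008, ω₂=-0.061
apply F[33]=-0.575 → step 34: x=0.130, v=0.200, θ₁=-0.024, ω₁=-0.052, θ₂=-0.009, ω₂=-0.057
apply F[34]=-0.579 → step 35: x=0.134, v=0.191, θ₁=-0.025, ω₁=-0.044, θ₂=-0.010, ω₂=-0.053
apply F[35]=-0.581 → step 36: x=0.137, v=0.181, θ₁=-0.026, ω₁=-0.036, θ₂=-0.011, ω₂=-0.049
apply F[36]=-0.581 → step 37: x=0.141, v=0.172, θ₁=-0.026, ω₁=-0.029, θ₂=-0.012, ω₂=-0.045
Max |angle| over trajectory = 0.070 rad = 4.0°.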